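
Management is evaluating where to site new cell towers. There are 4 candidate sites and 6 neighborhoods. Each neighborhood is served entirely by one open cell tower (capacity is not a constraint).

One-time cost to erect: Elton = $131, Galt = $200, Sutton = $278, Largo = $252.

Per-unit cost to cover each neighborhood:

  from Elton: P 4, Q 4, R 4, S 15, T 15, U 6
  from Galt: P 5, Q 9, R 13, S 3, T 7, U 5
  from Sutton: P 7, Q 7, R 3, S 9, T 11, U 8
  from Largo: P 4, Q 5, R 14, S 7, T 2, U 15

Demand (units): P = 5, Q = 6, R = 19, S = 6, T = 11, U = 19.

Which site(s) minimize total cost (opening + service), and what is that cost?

For any fixed open set, each neighborhood goes to its cheapest open site; total = fixed + service.
{Elton}: P→Elton 4·5=20, Q→Elton 4·6=24, R→Elton 4·19=76, S→Elton 15·6=90, T→Elton 15·11=165, U→Elton 6·19=114. Service 489; fixed 131; total 620.
{Elton, Galt}: P→Elton 4·5=20, Q→Elton 4·6=24, R→Elton 4·19=76, S→Galt 3·6=18, T→Galt 7·11=77, U→Galt 5·19=95. Service 310; fixed 331; total 641.
{Elton, Largo}: service 298 + fixed 383 = 681
{Elton, Galt, Sutton, Largo}: service 236 + fixed 861 = 1097
No other subset beats 620.

Open Elton only; minimum total cost 620.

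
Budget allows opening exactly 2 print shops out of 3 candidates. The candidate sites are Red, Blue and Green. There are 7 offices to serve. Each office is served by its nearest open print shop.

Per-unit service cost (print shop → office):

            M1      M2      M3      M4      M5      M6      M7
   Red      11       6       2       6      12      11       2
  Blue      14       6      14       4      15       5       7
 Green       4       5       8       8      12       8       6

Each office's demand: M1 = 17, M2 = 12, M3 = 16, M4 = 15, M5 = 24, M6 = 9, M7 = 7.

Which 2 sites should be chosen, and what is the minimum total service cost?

With exactly 2 open, each office uses its cheapest among the chosen.
{Red, Green}: M1→Green 4·17=68, M2→Green 5·12=60, M3→Red 2·16=32, M4→Red 6·15=90, M5→Red 12·24=288, M6→Green 8·9=72, M7→Red 2·7=14. Service cost 624.
{Blue, Green}: service cost 691
{Red, Blue}: service cost 698
Among all 3 size-2 choices, {Red, Green} is lowest.

Choose Red and Green; total service cost 624.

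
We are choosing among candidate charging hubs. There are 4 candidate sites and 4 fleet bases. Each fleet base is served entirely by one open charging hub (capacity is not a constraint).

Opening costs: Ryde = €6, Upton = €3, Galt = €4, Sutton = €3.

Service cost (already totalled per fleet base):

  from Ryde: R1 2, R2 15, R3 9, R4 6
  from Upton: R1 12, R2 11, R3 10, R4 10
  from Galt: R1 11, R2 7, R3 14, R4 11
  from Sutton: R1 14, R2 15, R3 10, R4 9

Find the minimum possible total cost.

For any fixed open set, each fleet base goes to its cheapest open site; total = fixed + service.
{Ryde, Galt}: R1→Ryde 2, R2→Galt 7, R3→Ryde 9, R4→Ryde 6. Service 24; fixed 10; total 34.
{Ryde, Upton}: service 28 + fixed 9 = 37
{Ryde, Upton, Galt}: service 24 + fixed 13 = 37
{Ryde, Upton, Galt, Sutton}: service 24 + fixed 16 = 40
(All 15 nonempty subsets were checked; Ryde and Galt is lowest.)

Minimum total cost: 34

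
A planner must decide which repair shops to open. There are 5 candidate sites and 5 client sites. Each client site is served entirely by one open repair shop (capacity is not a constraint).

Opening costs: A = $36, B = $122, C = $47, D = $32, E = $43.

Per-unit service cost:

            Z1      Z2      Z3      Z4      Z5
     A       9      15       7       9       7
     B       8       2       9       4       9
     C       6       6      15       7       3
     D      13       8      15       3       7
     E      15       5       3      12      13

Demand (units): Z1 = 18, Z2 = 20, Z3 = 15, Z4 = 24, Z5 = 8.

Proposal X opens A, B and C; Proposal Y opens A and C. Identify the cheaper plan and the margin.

Proposal X is cheaper by 30.

Proposal X: {A, B, C}: Z1→C 6·18=108, Z2→B 2·20=40, Z3→A 7·15=105, Z4→B 4·24=96, Z5→C 3·8=24. Service 373; fixed 205; total 578.
Proposal Y: {A, C}: Z1→C 6·18=108, Z2→C 6·20=120, Z3→A 7·15=105, Z4→C 7·24=168, Z5→C 3·8=24. Service 525; fixed 83; total 608.
Difference: |578 − 608| = 30.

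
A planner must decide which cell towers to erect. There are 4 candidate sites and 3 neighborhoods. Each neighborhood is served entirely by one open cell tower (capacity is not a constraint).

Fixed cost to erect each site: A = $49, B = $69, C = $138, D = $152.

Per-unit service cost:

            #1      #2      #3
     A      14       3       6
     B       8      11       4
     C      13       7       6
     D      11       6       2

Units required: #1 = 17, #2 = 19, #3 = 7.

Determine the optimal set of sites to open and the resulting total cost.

For any fixed open set, each neighborhood goes to its cheapest open site; total = fixed + service.
{A, B}: #1→B 8·17=136, #2→A 3·19=57, #3→B 4·7=28. Service 221; fixed 118; total 339.
{A}: #1→A 14·17=238, #2→A 3·19=57, #3→A 6·7=42. Service 337; fixed 49; total 386.
{B}: #1→B 8·17=136, #2→B 11·19=209, #3→B 4·7=28. Service 373; fixed 69; total 442.
{A, B, C, D}: #1→B 8·17=136, #2→A 3·19=57, #3→D 2·7=14. Service 207; fixed 408; total 615.
(All 15 nonempty subsets were checked; A and B is lowest.)

Open A and B; minimum total cost 339.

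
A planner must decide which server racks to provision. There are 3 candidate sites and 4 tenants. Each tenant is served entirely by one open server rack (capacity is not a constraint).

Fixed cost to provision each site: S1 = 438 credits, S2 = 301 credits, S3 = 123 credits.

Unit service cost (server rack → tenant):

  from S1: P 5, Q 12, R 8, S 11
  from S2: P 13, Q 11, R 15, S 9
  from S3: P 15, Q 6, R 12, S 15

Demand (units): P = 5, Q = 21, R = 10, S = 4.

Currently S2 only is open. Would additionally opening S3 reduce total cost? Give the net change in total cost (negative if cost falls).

Yes — net change −12 (cost falls by 12).

Current service cost with {S2}: 482.
Adding S3: each tenant re-picks its cheapest; new service cost 347, saving 135.
Extra fixed cost: 123. Net change = 123 − 135 = -12.
(Totals: 783 → 771.)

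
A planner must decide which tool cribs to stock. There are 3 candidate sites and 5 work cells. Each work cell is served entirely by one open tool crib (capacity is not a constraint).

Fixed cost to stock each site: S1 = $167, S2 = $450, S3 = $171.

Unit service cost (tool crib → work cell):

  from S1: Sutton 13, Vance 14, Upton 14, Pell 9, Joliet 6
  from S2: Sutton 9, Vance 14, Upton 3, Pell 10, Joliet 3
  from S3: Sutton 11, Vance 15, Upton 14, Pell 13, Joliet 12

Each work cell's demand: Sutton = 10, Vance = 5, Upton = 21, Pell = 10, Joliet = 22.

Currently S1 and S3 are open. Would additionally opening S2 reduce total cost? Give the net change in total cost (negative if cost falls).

Current service cost with {S1, S3}: 696.
Adding S2: each work cell re-picks its cheapest; new service cost 379, saving 317.
Extra fixed cost: 450. Net change = 450 − 317 = 133.
(Totals: 1034 → 1167.)

No — net change +133 (cost rises by 133).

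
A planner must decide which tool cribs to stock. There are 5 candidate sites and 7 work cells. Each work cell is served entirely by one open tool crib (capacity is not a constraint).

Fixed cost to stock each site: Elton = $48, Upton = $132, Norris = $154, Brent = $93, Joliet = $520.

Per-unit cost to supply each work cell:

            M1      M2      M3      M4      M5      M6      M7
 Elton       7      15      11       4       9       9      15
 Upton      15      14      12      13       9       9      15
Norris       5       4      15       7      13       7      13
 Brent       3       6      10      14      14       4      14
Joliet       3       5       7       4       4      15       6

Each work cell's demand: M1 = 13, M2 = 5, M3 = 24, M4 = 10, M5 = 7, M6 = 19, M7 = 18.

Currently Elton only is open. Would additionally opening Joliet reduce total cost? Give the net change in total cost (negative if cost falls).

Current service cost with {Elton}: 974.
Adding Joliet: each work cell re-picks its cheapest; new service cost 579, saving 395.
Extra fixed cost: 520. Net change = 520 − 395 = 125.
(Totals: 1022 → 1147.)

No — net change +125 (cost rises by 125).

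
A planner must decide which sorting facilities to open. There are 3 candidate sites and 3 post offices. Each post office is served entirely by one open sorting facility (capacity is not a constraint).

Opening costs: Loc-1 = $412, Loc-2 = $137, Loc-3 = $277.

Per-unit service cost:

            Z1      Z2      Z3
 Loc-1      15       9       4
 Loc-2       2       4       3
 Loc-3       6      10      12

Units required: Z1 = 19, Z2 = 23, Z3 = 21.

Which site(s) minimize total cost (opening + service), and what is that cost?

Open Loc-2 only; minimum total cost 330.

For any fixed open set, each post office goes to its cheapest open site; total = fixed + service.
{Loc-2}: Z1→Loc-2 2·19=38, Z2→Loc-2 4·23=92, Z3→Loc-2 3·21=63. Service 193; fixed 137; total 330.
{Loc-2, Loc-3}: Z1→Loc-2 2·19=38, Z2→Loc-2 4·23=92, Z3→Loc-2 3·21=63. Service 193; fixed 414; total 607.
{Loc-1, Loc-2}: service 193 + fixed 549 = 742
{Loc-1, Loc-2, Loc-3}: service 193 + fixed 826 = 1019
No other subset beats 330.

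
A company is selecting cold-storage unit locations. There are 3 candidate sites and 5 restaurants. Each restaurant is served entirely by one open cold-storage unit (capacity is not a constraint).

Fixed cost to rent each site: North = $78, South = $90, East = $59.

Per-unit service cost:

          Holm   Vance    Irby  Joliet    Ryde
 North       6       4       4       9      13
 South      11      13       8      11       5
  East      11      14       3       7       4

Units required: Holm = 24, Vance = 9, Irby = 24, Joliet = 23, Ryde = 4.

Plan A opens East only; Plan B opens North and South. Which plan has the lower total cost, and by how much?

Plan B is cheaper by 27.

Plan A: {East}: Holm→East 11·24=264, Vance→East 14·9=126, Irby→East 3·24=72, Joliet→East 7·23=161, Ryde→East 4·4=16. Service 639; fixed 59; total 698.
Plan B: {North, South}: Holm→North 6·24=144, Vance→North 4·9=36, Irby→North 4·24=96, Joliet→North 9·23=207, Ryde→South 5·4=20. Service 503; fixed 168; total 671.
Difference: |698 − 671| = 27.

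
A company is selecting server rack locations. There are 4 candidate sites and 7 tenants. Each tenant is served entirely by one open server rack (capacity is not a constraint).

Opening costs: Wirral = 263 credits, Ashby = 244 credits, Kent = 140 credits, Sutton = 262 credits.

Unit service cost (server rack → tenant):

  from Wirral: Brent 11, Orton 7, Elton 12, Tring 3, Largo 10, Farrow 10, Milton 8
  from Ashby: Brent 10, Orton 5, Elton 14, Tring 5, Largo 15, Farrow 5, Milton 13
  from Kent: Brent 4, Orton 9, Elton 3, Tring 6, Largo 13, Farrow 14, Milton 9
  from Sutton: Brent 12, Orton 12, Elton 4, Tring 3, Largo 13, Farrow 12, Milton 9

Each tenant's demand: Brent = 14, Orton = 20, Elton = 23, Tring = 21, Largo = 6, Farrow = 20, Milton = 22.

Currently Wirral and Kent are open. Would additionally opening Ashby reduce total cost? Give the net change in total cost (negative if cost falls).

No — net change +104 (cost rises by 104).

Current service cost with {Wirral, Kent}: 764.
Adding Ashby: each tenant re-picks its cheapest; new service cost 624, saving 140.
Extra fixed cost: 244. Net change = 244 − 140 = 104.
(Totals: 1167 → 1271.)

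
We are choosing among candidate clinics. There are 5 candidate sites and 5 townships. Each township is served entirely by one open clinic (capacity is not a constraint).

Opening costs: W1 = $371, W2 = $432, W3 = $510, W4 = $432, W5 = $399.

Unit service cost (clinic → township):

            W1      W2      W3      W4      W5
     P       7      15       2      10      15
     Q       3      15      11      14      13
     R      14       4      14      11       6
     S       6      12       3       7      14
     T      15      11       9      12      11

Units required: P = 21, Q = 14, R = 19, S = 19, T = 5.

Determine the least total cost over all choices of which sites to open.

For any fixed open set, each township goes to its cheapest open site; total = fixed + service.
{W1}: P→W1 7·21=147, Q→W1 3·14=42, R→W1 14·19=266, S→W1 6·19=114, T→W1 15·5=75. Service 644; fixed 371; total 1015.
{W3}: service 564 + fixed 510 = 1074
{W1, W2}: service 434 + fixed 803 = 1237
{W1, W2, W3, W4, W5}: P→W3 2·21=42, Q→W1 3·14=42, R→W2 4·19=76, S→W3 3·19=57, T→W3 9·5=45. Service 262; fixed 2144; total 2406.
No other subset beats 1015.

Minimum total cost: 1015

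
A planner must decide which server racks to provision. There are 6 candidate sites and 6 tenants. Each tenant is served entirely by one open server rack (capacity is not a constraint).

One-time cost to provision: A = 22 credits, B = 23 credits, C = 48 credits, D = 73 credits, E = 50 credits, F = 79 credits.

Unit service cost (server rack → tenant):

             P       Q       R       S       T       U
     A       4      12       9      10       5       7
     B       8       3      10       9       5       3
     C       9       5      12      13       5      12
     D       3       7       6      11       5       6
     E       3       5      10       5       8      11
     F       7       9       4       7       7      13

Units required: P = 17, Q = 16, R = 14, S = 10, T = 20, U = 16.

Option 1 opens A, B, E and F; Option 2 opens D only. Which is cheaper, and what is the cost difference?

Option 1: {A, B, E, F}: P→E 3·17=51, Q→B 3·16=48, R→F 4·14=56, S→E 5·10=50, T→A 5·20=100, U→B 3·16=48. Service 353; fixed 174; total 527.
Option 2: {D}: P→D 3·17=51, Q→D 7·16=112, R→D 6·14=84, S→D 11·10=110, T→D 5·20=100, U→D 6·16=96. Service 553; fixed 73; total 626.
Difference: |527 − 626| = 99.

Option 1 is cheaper by 99.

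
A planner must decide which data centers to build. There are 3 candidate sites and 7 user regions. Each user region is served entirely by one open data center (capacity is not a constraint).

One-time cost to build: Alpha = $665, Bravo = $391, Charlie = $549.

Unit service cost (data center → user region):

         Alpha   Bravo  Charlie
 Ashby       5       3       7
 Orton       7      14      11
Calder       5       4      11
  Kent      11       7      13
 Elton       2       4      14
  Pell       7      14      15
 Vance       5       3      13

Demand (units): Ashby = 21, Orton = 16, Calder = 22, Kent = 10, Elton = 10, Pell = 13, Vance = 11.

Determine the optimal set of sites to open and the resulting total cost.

For any fixed open set, each user region goes to its cheapest open site; total = fixed + service.
{Bravo}: Ashby→Bravo 3·21=63, Orton→Bravo 14·16=224, Calder→Bravo 4·22=88, Kent→Bravo 7·10=70, Elton→Bravo 4·10=40, Pell→Bravo 14·13=182, Vance→Bravo 3·11=33. Service 700; fixed 391; total 1091.
{Alpha}: Ashby→Alpha 5·21=105, Orton→Alpha 7·16=112, Calder→Alpha 5·22=110, Kent→Alpha 11·10=110, Elton→Alpha 2·10=20, Pell→Alpha 7·13=91, Vance→Alpha 5·11=55. Service 603; fixed 665; total 1268.
{Alpha, Bravo}: Ashby→Bravo 3·21=63, Orton→Alpha 7·16=112, Calder→Bravo 4·22=88, Kent→Bravo 7·10=70, Elton→Alpha 2·10=20, Pell→Alpha 7·13=91, Vance→Bravo 3·11=33. Service 477; fixed 1056; total 1533.
{Alpha, Bravo, Charlie}: Ashby→Bravo 3·21=63, Orton→Alpha 7·16=112, Calder→Bravo 4·22=88, Kent→Bravo 7·10=70, Elton→Alpha 2·10=20, Pell→Alpha 7·13=91, Vance→Bravo 3·11=33. Service 477; fixed 1605; total 2082.
No other subset beats 1091.

Open Bravo only; minimum total cost 1091.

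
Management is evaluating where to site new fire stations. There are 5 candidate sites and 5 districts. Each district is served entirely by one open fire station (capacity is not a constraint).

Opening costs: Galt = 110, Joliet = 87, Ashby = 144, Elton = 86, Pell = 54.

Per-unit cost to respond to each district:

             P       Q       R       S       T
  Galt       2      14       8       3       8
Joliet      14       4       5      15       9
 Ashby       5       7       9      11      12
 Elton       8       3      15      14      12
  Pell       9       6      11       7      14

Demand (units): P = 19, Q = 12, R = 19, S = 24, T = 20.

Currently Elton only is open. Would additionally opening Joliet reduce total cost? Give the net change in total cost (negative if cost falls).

Current service cost with {Elton}: 1049.
Adding Joliet: each district re-picks its cheapest; new service cost 799, saving 250.
Extra fixed cost: 87. Net change = 87 − 250 = -163.
(Totals: 1135 → 972.)

Yes — net change −163 (cost falls by 163).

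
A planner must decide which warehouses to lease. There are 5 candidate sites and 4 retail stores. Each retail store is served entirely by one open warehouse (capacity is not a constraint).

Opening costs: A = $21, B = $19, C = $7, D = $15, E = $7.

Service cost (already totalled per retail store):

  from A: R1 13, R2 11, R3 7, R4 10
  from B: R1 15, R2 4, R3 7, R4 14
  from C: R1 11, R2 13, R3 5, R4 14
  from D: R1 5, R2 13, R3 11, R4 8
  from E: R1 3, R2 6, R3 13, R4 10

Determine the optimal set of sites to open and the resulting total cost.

For any fixed open set, each retail store goes to its cheapest open site; total = fixed + service.
{C, E}: R1→E 3, R2→E 6, R3→C 5, R4→E 10. Service 24; fixed 14; total 38.
{E}: service 32 + fixed 7 = 39
{B, E}: service 24 + fixed 26 = 50
{A, B, C, D, E}: R1→E 3, R2→B 4, R3→C 5, R4→D 8. Service 20; fixed 69; total 89.
No other subset beats 38.

Open C and E; minimum total cost 38.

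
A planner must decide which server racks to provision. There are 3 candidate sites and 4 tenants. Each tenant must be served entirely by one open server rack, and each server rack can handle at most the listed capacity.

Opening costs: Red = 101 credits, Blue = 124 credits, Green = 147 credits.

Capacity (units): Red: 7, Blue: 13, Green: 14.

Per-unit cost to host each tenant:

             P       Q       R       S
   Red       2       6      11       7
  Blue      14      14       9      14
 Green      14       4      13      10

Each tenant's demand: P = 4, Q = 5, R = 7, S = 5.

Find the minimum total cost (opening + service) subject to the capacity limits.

Minimum total cost: 451

Open {Red, Green}: P→Green 14·4=56, Q→Green 4·5=20, R→Red 11·7=77, S→Green 10·5=50.
Loads: Red carries 7/7, Green carries 14/14. Service 203; fixed 248; total 451.
Next best feasible plan costs 460.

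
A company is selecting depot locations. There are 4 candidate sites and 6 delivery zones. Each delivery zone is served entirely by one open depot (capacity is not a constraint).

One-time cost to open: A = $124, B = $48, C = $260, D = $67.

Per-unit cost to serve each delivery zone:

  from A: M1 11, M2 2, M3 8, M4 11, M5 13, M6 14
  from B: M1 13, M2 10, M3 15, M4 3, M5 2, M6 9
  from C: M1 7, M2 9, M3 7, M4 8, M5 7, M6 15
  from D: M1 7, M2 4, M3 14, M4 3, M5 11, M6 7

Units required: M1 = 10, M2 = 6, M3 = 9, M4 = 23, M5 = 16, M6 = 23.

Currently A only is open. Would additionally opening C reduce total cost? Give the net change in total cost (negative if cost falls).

Current service cost with {A}: 977.
Adding C: each delivery zone re-picks its cheapest; new service cost 763, saving 214.
Extra fixed cost: 260. Net change = 260 − 214 = 46.
(Totals: 1101 → 1147.)

No — net change +46 (cost rises by 46).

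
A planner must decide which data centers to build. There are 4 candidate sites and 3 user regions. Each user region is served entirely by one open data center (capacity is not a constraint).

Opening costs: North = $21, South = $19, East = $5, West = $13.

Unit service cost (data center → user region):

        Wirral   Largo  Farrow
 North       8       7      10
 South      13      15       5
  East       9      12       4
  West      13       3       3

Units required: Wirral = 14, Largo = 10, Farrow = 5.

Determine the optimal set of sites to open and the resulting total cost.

Open East and West; minimum total cost 189.

For any fixed open set, each user region goes to its cheapest open site; total = fixed + service.
{East, West}: Wirral→East 9·14=126, Largo→West 3·10=30, Farrow→West 3·5=15. Service 171; fixed 18; total 189.
{North, West}: Wirral→North 8·14=112, Largo→West 3·10=30, Farrow→West 3·5=15. Service 157; fixed 34; total 191.
{North, East, West}: Wirral→North 8·14=112, Largo→West 3·10=30, Farrow→West 3·5=15. Service 157; fixed 39; total 196.
{North, South, East, West}: service 157 + fixed 58 = 215
No other subset beats 189.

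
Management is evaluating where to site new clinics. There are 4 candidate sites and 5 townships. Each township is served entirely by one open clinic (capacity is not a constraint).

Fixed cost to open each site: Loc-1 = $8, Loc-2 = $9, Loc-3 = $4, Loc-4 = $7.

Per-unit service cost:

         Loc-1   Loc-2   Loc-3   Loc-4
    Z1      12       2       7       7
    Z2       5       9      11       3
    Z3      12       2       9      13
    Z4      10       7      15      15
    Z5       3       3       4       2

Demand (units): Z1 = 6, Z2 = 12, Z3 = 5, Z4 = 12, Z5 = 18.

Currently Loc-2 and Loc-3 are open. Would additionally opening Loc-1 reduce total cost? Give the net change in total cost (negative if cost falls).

Yes — net change −40 (cost falls by 40).

Current service cost with {Loc-2, Loc-3}: 268.
Adding Loc-1: each township re-picks its cheapest; new service cost 220, saving 48.
Extra fixed cost: 8. Net change = 8 − 48 = -40.
(Totals: 281 → 241.)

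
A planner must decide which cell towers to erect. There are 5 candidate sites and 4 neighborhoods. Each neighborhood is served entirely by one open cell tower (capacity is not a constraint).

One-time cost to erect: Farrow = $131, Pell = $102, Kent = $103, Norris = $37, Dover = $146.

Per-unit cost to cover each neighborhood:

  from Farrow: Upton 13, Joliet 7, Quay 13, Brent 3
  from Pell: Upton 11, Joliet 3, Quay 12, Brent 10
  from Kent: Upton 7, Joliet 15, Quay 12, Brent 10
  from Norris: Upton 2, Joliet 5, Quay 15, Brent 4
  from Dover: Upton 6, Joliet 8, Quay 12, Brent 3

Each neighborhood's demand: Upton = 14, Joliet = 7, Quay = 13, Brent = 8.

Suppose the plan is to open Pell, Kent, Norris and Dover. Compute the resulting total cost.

Each neighborhood is assigned to its cheapest site among the open ones.
{Pell, Kent, Norris, Dover}: Upton→Norris 2·14=28, Joliet→Pell 3·7=21, Quay→Pell 12·13=156, Brent→Dover 3·8=24. Service 229; fixed 388; total 617.

Total cost: 617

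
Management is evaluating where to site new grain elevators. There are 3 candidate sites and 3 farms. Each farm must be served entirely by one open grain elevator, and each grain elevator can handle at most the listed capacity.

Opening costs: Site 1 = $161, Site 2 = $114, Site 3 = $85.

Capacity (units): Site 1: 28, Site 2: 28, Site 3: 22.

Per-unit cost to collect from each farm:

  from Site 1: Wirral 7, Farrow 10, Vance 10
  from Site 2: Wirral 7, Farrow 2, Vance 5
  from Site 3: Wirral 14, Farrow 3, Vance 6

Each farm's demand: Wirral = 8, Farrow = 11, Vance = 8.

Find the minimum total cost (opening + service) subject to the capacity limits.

Minimum total cost: 232

Open {Site 2}: Wirral→Site 2 7·8=56, Farrow→Site 2 2·11=22, Vance→Site 2 5·8=40.
Loads: Site 2 carries 27/28. Service 118; fixed 114; total 232.
Next best feasible plan costs 317.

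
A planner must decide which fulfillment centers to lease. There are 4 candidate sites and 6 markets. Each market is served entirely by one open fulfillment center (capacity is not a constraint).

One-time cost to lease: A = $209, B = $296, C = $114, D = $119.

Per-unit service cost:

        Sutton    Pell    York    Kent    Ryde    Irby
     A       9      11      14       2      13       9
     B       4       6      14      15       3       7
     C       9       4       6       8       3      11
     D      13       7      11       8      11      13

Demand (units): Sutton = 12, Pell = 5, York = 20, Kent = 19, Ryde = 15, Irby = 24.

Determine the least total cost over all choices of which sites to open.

Minimum total cost: 823

For any fixed open set, each market goes to its cheapest open site; total = fixed + service.
{C}: Sutton→C 9·12=108, Pell→C 4·5=20, York→C 6·20=120, Kent→C 8·19=152, Ryde→C 3·15=45, Irby→C 11·24=264. Service 709; fixed 114; total 823.
{A, C}: Sutton→A 9·12=108, Pell→C 4·5=20, York→C 6·20=120, Kent→A 2·19=38, Ryde→C 3·15=45, Irby→A 9·24=216. Service 547; fixed 323; total 870.
{C, D}: service 709 + fixed 233 = 942
{A, B, C, D}: Sutton→B 4·12=48, Pell→C 4·5=20, York→C 6·20=120, Kent→A 2·19=38, Ryde→B 3·15=45, Irby→B 7·24=168. Service 439; fixed 738; total 1177.
No other subset beats 823.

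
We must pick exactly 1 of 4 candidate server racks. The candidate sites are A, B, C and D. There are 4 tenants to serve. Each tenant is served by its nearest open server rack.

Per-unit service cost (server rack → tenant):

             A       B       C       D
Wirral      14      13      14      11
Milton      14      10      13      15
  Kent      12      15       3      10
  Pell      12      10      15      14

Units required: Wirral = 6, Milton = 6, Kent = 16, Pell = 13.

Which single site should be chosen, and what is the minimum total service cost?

Choose C only; total service cost 405.

With exactly 1 open, each tenant uses its cheapest among the chosen.
{C}: Wirral→C 14·6=84, Milton→C 13·6=78, Kent→C 3·16=48, Pell→C 15·13=195. Service cost 405.
{D}: service cost 498
{B}: service cost 508
Among all 4 size-1 choices, {C} is lowest.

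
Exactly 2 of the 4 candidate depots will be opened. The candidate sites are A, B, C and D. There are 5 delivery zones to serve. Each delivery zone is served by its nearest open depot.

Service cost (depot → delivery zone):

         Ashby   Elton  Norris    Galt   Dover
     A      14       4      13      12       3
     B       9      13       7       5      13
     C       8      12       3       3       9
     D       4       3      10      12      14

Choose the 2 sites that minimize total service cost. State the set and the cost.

Choose A and C; total service cost 21.

With exactly 2 open, each delivery zone uses its cheapest among the chosen.
{A, C}: Ashby→C 8, Elton→A 4, Norris→C 3, Galt→C 3, Dover→A 3. Service cost 21.
{C, D}: service cost 22
{A, B}: service cost 28
Among all 6 size-2 choices, {A, C} is lowest.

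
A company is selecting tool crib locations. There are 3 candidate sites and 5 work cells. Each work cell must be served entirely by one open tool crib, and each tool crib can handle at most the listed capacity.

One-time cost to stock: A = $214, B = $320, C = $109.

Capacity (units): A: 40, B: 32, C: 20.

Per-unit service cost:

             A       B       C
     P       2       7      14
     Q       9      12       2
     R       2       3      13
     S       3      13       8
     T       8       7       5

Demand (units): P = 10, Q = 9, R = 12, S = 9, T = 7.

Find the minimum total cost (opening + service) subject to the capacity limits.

Minimum total cost: 447

Open {A, C}: P→A 2·10=20, Q→C 2·9=18, R→A 2·12=24, S→A 3·9=27, T→C 5·7=35.
Loads: A carries 31/40, C carries 16/20. Service 124; fixed 323; total 447.
Next best feasible plan costs 468.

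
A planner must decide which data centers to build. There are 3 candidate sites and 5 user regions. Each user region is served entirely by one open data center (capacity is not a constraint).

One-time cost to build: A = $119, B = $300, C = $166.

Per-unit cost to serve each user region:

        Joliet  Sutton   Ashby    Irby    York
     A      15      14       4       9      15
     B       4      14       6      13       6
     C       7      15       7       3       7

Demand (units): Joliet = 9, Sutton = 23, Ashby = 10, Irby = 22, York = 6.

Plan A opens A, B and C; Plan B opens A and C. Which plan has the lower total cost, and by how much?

Plan A: {A, B, C}: Joliet→B 4·9=36, Sutton→A 14·23=322, Ashby→A 4·10=40, Irby→C 3·22=66, York→B 6·6=36. Service 500; fixed 585; total 1085.
Plan B: {A, C}: Joliet→C 7·9=63, Sutton→A 14·23=322, Ashby→A 4·10=40, Irby→C 3·22=66, York→C 7·6=42. Service 533; fixed 285; total 818.
Difference: |1085 − 818| = 267.

Plan B is cheaper by 267.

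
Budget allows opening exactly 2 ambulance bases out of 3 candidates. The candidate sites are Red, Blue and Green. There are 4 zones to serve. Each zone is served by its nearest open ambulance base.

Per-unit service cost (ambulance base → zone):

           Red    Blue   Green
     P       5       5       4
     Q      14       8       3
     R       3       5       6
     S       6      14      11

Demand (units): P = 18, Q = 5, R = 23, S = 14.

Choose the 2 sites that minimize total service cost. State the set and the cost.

Choose Red and Green; total service cost 240.

With exactly 2 open, each zone uses its cheapest among the chosen.
{Red, Green}: P→Green 4·18=72, Q→Green 3·5=15, R→Red 3·23=69, S→Red 6·14=84. Service cost 240.
{Red, Blue}: service cost 283
{Blue, Green}: service cost 356
Among all 3 size-2 choices, {Red, Green} is lowest.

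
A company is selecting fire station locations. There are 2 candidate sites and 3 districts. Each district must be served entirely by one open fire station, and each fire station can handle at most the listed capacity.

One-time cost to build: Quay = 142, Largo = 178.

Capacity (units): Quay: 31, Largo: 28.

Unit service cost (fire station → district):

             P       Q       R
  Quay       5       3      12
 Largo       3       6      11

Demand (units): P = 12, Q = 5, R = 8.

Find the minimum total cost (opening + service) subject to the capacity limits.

Minimum total cost: 313

Open {Quay}: P→Quay 5·12=60, Q→Quay 3·5=15, R→Quay 12·8=96.
Loads: Quay carries 25/31. Service 171; fixed 142; total 313.
Next best feasible plan costs 332.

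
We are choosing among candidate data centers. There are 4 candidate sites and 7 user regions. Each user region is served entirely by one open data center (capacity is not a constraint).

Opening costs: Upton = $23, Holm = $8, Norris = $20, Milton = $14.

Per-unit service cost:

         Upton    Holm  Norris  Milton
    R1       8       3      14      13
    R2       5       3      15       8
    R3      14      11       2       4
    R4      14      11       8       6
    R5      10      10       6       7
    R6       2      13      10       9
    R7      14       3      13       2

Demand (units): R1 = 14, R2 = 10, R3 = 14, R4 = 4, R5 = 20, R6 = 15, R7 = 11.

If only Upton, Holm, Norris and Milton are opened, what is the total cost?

Total cost: 361

Each user region is assigned to its cheapest site among the open ones.
{Upton, Holm, Norris, Milton}: R1→Holm 3·14=42, R2→Holm 3·10=30, R3→Norris 2·14=28, R4→Milton 6·4=24, R5→Norris 6·20=120, R6→Upton 2·15=30, R7→Milton 2·11=22. Service 296; fixed 65; total 361.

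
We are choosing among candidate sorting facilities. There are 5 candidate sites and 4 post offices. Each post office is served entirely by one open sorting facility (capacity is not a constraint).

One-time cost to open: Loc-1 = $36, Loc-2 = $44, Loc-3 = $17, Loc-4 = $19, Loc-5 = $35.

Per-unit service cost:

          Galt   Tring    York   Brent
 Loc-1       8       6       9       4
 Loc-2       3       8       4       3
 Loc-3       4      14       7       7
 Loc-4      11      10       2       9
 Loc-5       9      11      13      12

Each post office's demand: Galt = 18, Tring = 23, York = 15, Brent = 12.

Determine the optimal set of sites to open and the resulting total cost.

For any fixed open set, each post office goes to its cheapest open site; total = fixed + service.
{Loc-1, Loc-2, Loc-4}: Galt→Loc-2 3·18=54, Tring→Loc-1 6·23=138, York→Loc-4 2·15=30, Brent→Loc-2 3·12=36. Service 258; fixed 99; total 357.
{Loc-1, Loc-3, Loc-4}: service 288 + fixed 72 = 360
{Loc-2, Loc-4}: Galt→Loc-2 3·18=54, Tring→Loc-2 8·23=184, York→Loc-4 2·15=30, Brent→Loc-2 3·12=36. Service 304; fixed 63; total 367.
{Loc-1, Loc-2, Loc-3, Loc-4, Loc-5}: service 258 + fixed 151 = 409
No other subset beats 357.

Open Loc-1, Loc-2 and Loc-4; minimum total cost 357.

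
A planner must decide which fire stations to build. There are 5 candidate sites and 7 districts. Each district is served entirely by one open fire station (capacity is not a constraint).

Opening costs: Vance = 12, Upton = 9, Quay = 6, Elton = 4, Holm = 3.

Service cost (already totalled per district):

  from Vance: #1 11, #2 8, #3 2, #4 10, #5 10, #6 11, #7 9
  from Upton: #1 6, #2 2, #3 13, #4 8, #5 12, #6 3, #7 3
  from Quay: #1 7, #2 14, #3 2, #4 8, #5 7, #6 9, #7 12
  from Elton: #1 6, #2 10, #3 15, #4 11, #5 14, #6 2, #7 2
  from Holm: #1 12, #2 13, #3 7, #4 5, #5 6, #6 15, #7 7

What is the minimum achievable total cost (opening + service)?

For any fixed open set, each district goes to its cheapest open site; total = fixed + service.
{Upton, Holm}: #1→Upton 6, #2→Upton 2, #3→Holm 7, #4→Holm 5, #5→Holm 6, #6→Upton 3, #7→Upton 3. Service 32; fixed 12; total 44.
{Upton, Quay, Holm}: service 27 + fixed 18 = 45
{Elton, Holm}: service 38 + fixed 7 = 45
{Vance, Upton, Quay, Elton, Holm}: service 25 + fixed 34 = 59
No other subset beats 44.

Minimum total cost: 44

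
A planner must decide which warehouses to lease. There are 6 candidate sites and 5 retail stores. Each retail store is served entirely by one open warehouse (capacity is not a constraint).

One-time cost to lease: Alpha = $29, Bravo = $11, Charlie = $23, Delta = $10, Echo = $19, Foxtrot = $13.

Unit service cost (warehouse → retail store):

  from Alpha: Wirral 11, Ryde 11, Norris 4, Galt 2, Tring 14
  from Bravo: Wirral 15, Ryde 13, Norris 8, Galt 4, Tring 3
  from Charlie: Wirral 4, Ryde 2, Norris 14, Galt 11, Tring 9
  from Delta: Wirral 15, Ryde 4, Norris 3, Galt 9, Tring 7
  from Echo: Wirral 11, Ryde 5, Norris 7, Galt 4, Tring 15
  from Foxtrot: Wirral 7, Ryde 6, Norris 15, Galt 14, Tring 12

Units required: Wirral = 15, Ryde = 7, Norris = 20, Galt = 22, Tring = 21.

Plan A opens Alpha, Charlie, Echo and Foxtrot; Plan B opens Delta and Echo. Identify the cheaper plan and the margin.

Plan A: {Alpha, Charlie, Echo, Foxtrot}: Wirral→Charlie 4·15=60, Ryde→Charlie 2·7=14, Norris→Alpha 4·20=80, Galt→Alpha 2·22=44, Tring→Charlie 9·21=189. Service 387; fixed 84; total 471.
Plan B: {Delta, Echo}: Wirral→Echo 11·15=165, Ryde→Delta 4·7=28, Norris→Delta 3·20=60, Galt→Echo 4·22=88, Tring→Delta 7·21=147. Service 488; fixed 29; total 517.
Difference: |471 − 517| = 46.

Plan A is cheaper by 46.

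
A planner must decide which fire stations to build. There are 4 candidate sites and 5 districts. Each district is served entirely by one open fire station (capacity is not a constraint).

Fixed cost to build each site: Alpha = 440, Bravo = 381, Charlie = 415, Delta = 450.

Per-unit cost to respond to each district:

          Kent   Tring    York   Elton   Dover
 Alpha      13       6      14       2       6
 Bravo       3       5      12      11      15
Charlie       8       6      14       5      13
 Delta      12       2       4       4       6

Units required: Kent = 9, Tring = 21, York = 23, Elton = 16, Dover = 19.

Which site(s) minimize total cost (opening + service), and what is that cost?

Open Delta only; minimum total cost 870.

For any fixed open set, each district goes to its cheapest open site; total = fixed + service.
{Delta}: Kent→Delta 12·9=108, Tring→Delta 2·21=42, York→Delta 4·23=92, Elton→Delta 4·16=64, Dover→Delta 6·19=114. Service 420; fixed 450; total 870.
{Alpha}: service 711 + fixed 440 = 1151
{Bravo, Delta}: Kent→Bravo 3·9=27, Tring→Delta 2·21=42, York→Delta 4·23=92, Elton→Delta 4·16=64, Dover→Delta 6·19=114. Service 339; fixed 831; total 1170.
{Alpha, Bravo, Charlie, Delta}: service 307 + fixed 1686 = 1993
(All 15 nonempty subsets were checked; Delta only is lowest.)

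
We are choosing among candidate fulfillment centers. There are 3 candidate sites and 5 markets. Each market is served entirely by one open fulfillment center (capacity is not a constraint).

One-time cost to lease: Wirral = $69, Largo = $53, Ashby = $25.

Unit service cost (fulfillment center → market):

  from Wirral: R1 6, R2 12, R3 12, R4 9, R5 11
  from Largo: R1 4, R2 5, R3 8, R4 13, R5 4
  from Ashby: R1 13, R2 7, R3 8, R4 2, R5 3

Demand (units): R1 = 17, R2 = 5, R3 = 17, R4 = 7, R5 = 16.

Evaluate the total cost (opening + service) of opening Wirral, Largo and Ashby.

Each market is assigned to its cheapest site among the open ones.
{Wirral, Largo, Ashby}: R1→Largo 4·17=68, R2→Largo 5·5=25, R3→Largo 8·17=136, R4→Ashby 2·7=14, R5→Ashby 3·16=48. Service 291; fixed 147; total 438.

Total cost: 438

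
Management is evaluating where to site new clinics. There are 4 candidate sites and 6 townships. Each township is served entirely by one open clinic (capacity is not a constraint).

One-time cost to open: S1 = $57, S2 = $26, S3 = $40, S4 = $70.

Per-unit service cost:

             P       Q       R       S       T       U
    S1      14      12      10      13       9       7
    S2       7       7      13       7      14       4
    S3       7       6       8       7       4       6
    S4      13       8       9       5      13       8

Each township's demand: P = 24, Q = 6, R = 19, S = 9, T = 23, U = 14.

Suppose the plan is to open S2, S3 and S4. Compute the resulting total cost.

Total cost: 685

Each township is assigned to its cheapest site among the open ones.
{S2, S3, S4}: P→S2 7·24=168, Q→S3 6·6=36, R→S3 8·19=152, S→S4 5·9=45, T→S3 4·23=92, U→S2 4·14=56. Service 549; fixed 136; total 685.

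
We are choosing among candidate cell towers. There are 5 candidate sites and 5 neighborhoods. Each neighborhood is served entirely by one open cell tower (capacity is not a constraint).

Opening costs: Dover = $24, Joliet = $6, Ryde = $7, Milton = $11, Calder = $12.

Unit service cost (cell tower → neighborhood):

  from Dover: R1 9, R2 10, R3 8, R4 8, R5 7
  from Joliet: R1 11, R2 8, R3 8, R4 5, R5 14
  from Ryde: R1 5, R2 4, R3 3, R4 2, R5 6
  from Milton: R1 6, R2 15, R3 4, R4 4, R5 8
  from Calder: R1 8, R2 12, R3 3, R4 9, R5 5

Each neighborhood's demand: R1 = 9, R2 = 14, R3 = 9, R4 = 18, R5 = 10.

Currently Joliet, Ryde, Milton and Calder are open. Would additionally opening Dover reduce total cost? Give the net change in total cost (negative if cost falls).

No — net change +24 (cost rises by 24).

Current service cost with {Joliet, Ryde, Milton, Calder}: 214.
Adding Dover: each neighborhood re-picks its cheapest; new service cost 214, saving 0.
Extra fixed cost: 24. Net change = 24 − 0 = 24.
(Totals: 250 → 274.)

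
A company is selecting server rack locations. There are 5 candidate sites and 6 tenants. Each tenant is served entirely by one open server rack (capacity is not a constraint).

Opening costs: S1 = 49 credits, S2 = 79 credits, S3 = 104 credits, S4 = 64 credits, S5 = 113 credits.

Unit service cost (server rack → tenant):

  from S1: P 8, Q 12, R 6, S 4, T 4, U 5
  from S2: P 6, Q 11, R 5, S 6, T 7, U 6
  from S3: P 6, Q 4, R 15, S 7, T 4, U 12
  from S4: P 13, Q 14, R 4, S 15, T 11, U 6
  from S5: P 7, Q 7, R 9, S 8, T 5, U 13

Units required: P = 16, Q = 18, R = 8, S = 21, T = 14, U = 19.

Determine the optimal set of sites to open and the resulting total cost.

Open S1 and S3; minimum total cost 604.

For any fixed open set, each tenant goes to its cheapest open site; total = fixed + service.
{S1, S3}: P→S3 6·16=96, Q→S3 4·18=72, R→S1 6·8=48, S→S1 4·21=84, T→S1 4·14=56, U→S1 5·19=95. Service 451; fixed 153; total 604.
{S1, S3, S4}: service 435 + fixed 217 = 652
{S1, S2, S3}: service 443 + fixed 232 = 675
{S1, S2, S3, S4, S5}: service 435 + fixed 409 = 844
No other subset beats 604.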